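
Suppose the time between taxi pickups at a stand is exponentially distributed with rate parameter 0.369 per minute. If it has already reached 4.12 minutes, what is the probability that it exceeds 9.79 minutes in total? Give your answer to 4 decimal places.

The exponential is memoryless, so the remaining time is again Exp(λ): the condition X > 4.12 is irrelevant.
P(X > 5.67) = e^(−2.0922) ≈ 0.1234.

0.1234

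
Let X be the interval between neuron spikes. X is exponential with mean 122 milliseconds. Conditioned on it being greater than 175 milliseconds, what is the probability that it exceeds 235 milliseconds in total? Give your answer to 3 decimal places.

The rate is λ = 1/122 = 0.00819672 per millisecond.
P(X > s+t | X > s) = e^(−λ(s+t))/e^(−λs) = e^(−λt), independent of s = 175.
P(X > 60) = e^(−0.4918) ≈ 0.612.

0.612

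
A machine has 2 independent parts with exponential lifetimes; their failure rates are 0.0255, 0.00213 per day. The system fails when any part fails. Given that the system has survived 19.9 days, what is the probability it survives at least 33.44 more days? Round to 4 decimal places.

0.3969

Time to first failure ~ Exp(Σλ) with Σλ = 0.02763.
By memorylessness, P(T > 19.9+33.44 | T > 19.9) = P(T > 33.44) = e^(−0.02763·33.44) ≈ 0.3969.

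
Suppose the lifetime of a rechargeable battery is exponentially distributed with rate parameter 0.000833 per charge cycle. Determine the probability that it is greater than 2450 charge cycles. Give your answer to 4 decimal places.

P(X > 2450) = e^(−λ·2450) = e^(−2.0408) ≈ 0.1299.

0.1299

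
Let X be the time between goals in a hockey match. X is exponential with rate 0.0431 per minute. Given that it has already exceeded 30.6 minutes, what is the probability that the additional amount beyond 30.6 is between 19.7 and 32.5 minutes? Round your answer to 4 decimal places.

0.1814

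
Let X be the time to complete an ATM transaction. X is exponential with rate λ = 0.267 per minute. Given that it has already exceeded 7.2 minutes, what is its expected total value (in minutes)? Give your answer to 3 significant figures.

By memorylessness, E[X | X > 7.2] = 7.2 + 1/λ = 7.2 + 3.74532 = 10.9453 minutes.

10.9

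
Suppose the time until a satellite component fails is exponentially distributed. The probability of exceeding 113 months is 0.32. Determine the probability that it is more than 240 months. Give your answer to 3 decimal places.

e^(−λ·113) = 0.32 ⇒ λ = −ln(0.32)/113 = 0.0100835.
P(X > 240) = e^(−0.0100835·240) = e^(−2.42) ≈ 0.089.

0.089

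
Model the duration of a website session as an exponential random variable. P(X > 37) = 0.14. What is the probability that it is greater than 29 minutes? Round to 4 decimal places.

0.2142

e^(−λ·37) = 0.14 ⇒ λ = −ln(0.14)/37 = 0.0531382.
P(X > 29) = e^(−0.0531382·29) = e^(−1.541) ≈ 0.2142.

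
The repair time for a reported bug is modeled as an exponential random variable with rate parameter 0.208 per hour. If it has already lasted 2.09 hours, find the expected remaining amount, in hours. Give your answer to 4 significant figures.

By memorylessness, the remaining amount past any threshold is again Exp(λ) with mean 1/λ = 4.80769 hours.

4.808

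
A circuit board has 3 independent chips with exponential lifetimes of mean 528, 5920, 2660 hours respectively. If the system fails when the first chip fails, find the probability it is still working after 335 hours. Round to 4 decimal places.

The first failure time is exponential with rate Σλ_i = 1/528 + 1/5920 + 1/2660 = 0.0024388 per hour.
P(min > 335) = e^(−0.0024388·335) = e^(−0.817) ≈ 0.4418.

0.4418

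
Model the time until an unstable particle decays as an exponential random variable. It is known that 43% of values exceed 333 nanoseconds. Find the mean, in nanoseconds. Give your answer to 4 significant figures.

e^(−λ·333) = 0.43 ⇒ λ = −ln(0.43)/333 = 0.00253444.
Mean = 1/λ = 394.564 nanoseconds.

394.6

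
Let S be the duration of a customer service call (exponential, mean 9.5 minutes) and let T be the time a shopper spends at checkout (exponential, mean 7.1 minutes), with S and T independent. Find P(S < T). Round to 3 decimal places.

0.428

λ_1 = 1/9.5 = 0.105263, λ_2 = 1/7.1 = 0.140845.
For independent exponentials, P(S < T) = λ_1/(λ_1+λ_2) = 0.105263/0.246108 ≈ 0.428.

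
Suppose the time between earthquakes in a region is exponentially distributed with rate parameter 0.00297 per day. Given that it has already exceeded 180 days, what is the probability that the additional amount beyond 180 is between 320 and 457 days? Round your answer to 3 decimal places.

Memoryless: the residual past 180 is again Exp(λ).
P(320 < residual < 457) = e^(−λ·320) − e^(−λ·457) = 0.38659 − 0.25736 ≈ 0.129.

0.129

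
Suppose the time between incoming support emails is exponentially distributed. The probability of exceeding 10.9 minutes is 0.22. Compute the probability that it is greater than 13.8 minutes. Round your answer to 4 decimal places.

e^(−λ·10.9) = 0.22 ⇒ λ = −ln(0.22)/10.9 = 0.138911.
P(X > 13.8) = e^(−0.138911·13.8) = e^(−1.917) ≈ 0.1471.

0.1471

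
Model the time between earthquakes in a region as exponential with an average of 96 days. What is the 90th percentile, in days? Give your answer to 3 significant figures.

The rate is λ = 1/96 = 0.0104167 per day.
Set 1 − e^(−λt) = 0.9, so t = −ln(0.1)/λ = 2.3026/0.0104167 ≈ 221.048 days.

221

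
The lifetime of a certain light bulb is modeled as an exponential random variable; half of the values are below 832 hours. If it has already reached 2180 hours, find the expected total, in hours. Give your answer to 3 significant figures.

3380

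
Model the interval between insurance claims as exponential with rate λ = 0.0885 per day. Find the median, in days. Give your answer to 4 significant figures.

7.832

Set 1 − e^(−λt) = 0.5, so t = −ln(0.5)/λ = 0.69315/0.0885 ≈ 7.83217 days.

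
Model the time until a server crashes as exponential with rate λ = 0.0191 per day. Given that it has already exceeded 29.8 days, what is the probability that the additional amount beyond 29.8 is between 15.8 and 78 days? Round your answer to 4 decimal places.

Memoryless: the residual past 29.8 is again Exp(λ).
P(15.8 < residual < 78) = e^(−λ·15.8) − e^(−λ·78) = 0.73950 − 0.22542 ≈ 0.5141.

0.5141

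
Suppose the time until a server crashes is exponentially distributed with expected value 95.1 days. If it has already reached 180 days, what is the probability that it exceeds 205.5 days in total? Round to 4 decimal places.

The rate is λ = 1/95.1 = 0.0105152 per day.
P(X > s+t | X > s) = e^(−λ(s+t))/e^(−λs) = e^(−λt), independent of s = 180.
P(X > 25.5) = e^(−0.26814) ≈ 0.7648.

0.7648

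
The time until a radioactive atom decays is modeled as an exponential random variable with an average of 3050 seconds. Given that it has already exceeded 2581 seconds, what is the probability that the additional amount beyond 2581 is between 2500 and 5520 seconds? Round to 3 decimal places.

The rate is λ = 1/3050 = 0.000327869 per second.
Memoryless: the residual past 2581 is again Exp(λ).
P(2500 < residual < 5520) = e^(−λ·2500) − e^(−λ·5520) = 0.44058 − 0.16368 ≈ 0.277.

0.277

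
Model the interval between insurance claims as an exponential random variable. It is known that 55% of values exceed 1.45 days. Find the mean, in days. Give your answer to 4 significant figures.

e^(−λ·1.45) = 0.55 ⇒ λ = −ln(0.55)/1.45 = 0.412301.
Mean = 1/λ = 2.42541 days.

2.425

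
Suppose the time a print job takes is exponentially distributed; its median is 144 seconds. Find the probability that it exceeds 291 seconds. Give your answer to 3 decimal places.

0.246

For an exponential, median = ln(2)/λ, so λ = ln 2 / 144 = 0.00481352 per second.
P(X > 291) = e^(−λ·291) = e^(−1.4007) ≈ 0.246.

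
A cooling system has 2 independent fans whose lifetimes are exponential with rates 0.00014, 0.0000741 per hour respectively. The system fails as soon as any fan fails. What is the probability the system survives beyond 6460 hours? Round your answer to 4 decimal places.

The time to first failure is exponential with rate Σλ = 0.00014 + 0.0000741 = 0.0002141.
P(min > 6460) = e^(−0.0002141·6460) = e^(−1.3831) ≈ 0.2508.

0.2508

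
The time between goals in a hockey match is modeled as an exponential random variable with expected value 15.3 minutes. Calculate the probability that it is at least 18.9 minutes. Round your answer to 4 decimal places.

0.2907

The rate is λ = 1/15.3 = 0.0653595 per minute.
P(X > 18.9) = e^(−λ·18.9) = e^(−1.2353) ≈ 0.2907.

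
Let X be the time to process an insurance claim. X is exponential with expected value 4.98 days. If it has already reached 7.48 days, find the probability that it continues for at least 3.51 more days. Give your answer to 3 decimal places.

The rate is λ = 1/4.98 = 0.200803 per day.
P(X > s+t | X > s) = e^(−λ(s+t))/e^(−λs) = e^(−λt), independent of s = 7.48.
P(X > 3.51) = e^(−0.70482) ≈ 0.494.

0.494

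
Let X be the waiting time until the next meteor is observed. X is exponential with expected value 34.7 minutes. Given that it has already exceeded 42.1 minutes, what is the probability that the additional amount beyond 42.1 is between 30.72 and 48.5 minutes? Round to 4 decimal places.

0.1654

The rate is λ = 1/34.7 = 0.0288184 per minute.
Memoryless: the residual past 42.1 is again Exp(λ).
P(30.72 < residual < 48.5) = e^(−λ·30.72) − e^(−λ·48.5) = 0.41259 − 0.24717 ≈ 0.1654.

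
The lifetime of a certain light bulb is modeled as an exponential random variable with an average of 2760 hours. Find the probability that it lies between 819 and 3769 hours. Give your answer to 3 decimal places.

0.488

The rate is λ = 1/2760 = 0.000362319 per hour.
P(819 < X < 3769) = e^(−λ·819) − e^(−λ·3769) = 0.74324 − 0.25523 ≈ 0.488.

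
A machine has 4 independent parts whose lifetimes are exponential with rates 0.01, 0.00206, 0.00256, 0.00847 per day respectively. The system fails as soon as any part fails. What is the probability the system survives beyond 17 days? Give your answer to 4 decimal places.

The time to first failure is exponential with rate Σλ = 0.01 + 0.00206 + 0.00256 + 0.00847 = 0.02309.
P(min > 17) = e^(−0.02309·17) = e^(−0.39253) ≈ 0.6753.

0.6753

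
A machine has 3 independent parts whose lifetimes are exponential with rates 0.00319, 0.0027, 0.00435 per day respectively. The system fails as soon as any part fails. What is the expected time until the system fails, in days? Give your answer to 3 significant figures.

The time to first failure is exponential with rate Σλ = 0.00319 + 0.0027 + 0.00435 = 0.01024.
E[min] = 1/Σλ = 1/0.01024 = 97.6563 days.

97.7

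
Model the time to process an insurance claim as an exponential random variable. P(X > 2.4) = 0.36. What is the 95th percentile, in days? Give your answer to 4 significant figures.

7.037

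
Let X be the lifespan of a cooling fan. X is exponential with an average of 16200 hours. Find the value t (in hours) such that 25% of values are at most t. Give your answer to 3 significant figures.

The rate is λ = 1/16200 = 0.0000617284 per hour.
Set 1 − e^(−λt) = 0.25, so t = −ln(0.75)/λ = 0.28768/0.0000617284 ≈ 4660.45 hours.

4660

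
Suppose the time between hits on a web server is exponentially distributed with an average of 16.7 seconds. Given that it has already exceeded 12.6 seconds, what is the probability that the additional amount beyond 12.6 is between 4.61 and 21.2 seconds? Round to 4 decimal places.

The rate is λ = 1/16.7 = 0.0598802 per second.
Memoryless: the residual past 12.6 is again Exp(λ).
P(4.61 < residual < 21.2) = e^(−λ·4.61) − e^(−λ·21.2) = 0.75878 − 0.28098 ≈ 0.4778.

0.4778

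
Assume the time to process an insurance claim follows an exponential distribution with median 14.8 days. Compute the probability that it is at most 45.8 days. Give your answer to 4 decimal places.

For an exponential, median = ln(2)/λ, so λ = ln 2 / 14.8 = 0.0468343 per day.
P(X ≤ 45.8) = 1 − e^(−λ·45.8) = 1 − e^(−2.145) ≈ 0.8829.

0.8829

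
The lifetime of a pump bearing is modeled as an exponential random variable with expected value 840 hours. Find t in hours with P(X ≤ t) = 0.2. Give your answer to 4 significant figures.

The rate is λ = 1/840 = 0.00119048 per hour.
Set 1 − e^(−λt) = 0.2, so t = −ln(0.8)/λ = 0.22314/0.00119048 ≈ 187.441 hours.

187.4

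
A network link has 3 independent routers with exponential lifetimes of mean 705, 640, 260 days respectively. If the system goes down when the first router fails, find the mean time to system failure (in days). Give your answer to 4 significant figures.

146.5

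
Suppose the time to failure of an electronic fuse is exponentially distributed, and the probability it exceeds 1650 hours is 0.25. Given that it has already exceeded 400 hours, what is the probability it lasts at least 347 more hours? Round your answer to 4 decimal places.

0.7471

From e^(−λ·1650) = 0.25, λ = −ln(0.25)/1650 = 0.000840178.
Memoryless: P(X > 400+347 | X > 400) = P(X > 347) = e^(−0.000840178·347) ≈ 0.7471.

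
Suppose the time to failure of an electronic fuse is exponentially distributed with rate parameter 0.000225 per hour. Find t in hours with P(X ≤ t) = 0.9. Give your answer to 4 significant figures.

10230

Set 1 − e^(−λt) = 0.9, so t = −ln(0.1)/λ = 2.3026/0.000225 ≈ 10233.7 hours.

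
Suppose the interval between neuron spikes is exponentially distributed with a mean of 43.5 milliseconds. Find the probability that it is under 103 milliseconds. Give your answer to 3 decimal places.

The rate is λ = 1/43.5 = 0.0229885 per millisecond.
P(X ≤ 103) = 1 − e^(−λ·103) = 1 − e^(−2.3678) ≈ 0.906.

0.906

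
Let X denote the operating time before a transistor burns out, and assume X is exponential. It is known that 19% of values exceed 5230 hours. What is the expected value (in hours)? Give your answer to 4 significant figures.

e^(−λ·5230) = 0.19 ⇒ λ = −ln(0.19)/5230 = 0.000317539.
Mean = 1/λ = 3149.22 hours.

3149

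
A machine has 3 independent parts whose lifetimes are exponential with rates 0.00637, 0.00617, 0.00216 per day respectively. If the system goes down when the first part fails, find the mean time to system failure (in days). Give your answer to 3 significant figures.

68.0

The time to first failure is exponential with rate Σλ = 0.00637 + 0.00617 + 0.00216 = 0.0147.
E[min] = 1/Σλ = 1/0.0147 = 68.0272 days.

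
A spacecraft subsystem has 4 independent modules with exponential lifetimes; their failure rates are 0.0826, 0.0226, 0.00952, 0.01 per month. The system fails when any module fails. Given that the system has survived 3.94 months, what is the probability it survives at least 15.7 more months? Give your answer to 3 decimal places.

Time to first failure ~ Exp(Σλ) with Σλ = 0.12472.
By memorylessness, P(T > 3.94+15.7 | T > 3.94) = P(T > 15.7) = e^(−0.12472·15.7) ≈ 0.141.

0.141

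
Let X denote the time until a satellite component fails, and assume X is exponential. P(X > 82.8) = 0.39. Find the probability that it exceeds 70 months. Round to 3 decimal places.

e^(−λ·82.8) = 0.39 ⇒ λ = −ln(0.39)/82.8 = 0.0113721.
P(X > 70) = e^(−0.0113721·70) = e^(−0.79605) ≈ 0.451.

0.451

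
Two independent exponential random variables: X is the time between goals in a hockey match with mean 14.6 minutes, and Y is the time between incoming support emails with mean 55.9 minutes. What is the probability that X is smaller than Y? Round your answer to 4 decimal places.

0.7929

λ_1 = 1/14.6 = 0.0684932, λ_2 = 1/55.9 = 0.0178891.
For independent exponentials, P(X < Y) = λ_1/(λ_1+λ_2) = 0.0684932/0.0863822 ≈ 0.7929.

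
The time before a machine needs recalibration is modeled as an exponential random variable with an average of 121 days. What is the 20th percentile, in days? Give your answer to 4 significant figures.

27.00

The rate is λ = 1/121 = 0.00826446 per day.
Set 1 − e^(−λt) = 0.2, so t = −ln(0.8)/λ = 0.22314/0.00826446 ≈ 27.0004 days.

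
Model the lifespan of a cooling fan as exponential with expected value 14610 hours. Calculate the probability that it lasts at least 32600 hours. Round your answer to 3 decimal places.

The rate is λ = 1/14610 = 0.0000684463 per hour.
P(X > 32600) = e^(−λ·32600) = e^(−2.2313) ≈ 0.107.

0.107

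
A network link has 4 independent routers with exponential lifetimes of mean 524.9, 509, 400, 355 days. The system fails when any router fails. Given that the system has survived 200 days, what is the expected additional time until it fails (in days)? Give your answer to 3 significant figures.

109

First-failure rate Σλ = 1/524.9 + 1/509 + 1/400 + 1/355 = 0.00918666.
By memorylessness the expected residual is 1/Σλ = 108.853 days, regardless of the 200 already elapsed.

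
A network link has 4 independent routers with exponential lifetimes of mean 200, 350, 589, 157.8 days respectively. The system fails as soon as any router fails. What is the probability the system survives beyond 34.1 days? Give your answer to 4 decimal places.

The first failure time is exponential with rate Σλ_i = 1/200 + 1/350 + 1/589 + 1/157.8 = 0.0158921 per day.
P(min > 34.1) = e^(−0.0158921·34.1) = e^(−0.54192) ≈ 0.5816.

0.5816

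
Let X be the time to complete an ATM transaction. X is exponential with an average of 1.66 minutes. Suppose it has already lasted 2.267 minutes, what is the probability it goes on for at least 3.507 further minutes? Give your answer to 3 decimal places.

The rate is λ = 1/1.66 = 0.60241 per minute.
By the memoryless property, P(X > 2.267+3.507 | X > 2.267) = P(X > 3.507).
P(X > 3.507) = e^(−2.1127) ≈ 0.121.

0.121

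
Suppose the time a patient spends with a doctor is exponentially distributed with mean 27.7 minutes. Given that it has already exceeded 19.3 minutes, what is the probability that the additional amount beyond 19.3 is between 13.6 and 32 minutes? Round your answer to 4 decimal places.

0.2970

The rate is λ = 1/27.7 = 0.0361011 per minute.
Memoryless: the residual past 19.3 is again Exp(λ).
P(13.6 < residual < 32) = e^(−λ·13.6) − e^(−λ·32) = 0.61203 − 0.31498 ≈ 0.2970.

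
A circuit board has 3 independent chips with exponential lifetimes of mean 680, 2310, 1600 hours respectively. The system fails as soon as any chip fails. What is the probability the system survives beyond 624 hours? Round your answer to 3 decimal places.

The first failure time is exponential with rate Σλ_i = 1/680 + 1/2310 + 1/1600 = 0.00252849 per hour.
P(min > 624) = e^(−0.00252849·624) = e^(−1.5778) ≈ 0.206.

0.206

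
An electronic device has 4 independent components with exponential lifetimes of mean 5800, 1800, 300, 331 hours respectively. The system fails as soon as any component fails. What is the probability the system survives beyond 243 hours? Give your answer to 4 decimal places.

0.1789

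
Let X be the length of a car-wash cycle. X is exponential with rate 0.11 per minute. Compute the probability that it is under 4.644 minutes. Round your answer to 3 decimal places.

0.400

P(X ≤ 4.644) = 1 − e^(−λ·4.644) = 1 − e^(−0.51084) ≈ 0.400.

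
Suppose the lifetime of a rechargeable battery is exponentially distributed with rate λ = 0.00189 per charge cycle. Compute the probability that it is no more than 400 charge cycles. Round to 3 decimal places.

0.530

P(X ≤ 400) = 1 − e^(−λ·400) = 1 − e^(−0.756) ≈ 0.530.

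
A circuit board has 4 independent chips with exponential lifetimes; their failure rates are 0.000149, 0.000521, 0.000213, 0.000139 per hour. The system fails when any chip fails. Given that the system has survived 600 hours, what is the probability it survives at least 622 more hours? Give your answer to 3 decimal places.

Time to first failure ~ Exp(Σλ) with Σλ = 0.001022.
By memorylessness, P(T > 600+622 | T > 600) = P(T > 622) = e^(−0.001022·622) ≈ 0.530.

0.530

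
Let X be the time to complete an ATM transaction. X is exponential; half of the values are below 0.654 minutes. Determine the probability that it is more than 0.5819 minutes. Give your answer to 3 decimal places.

0.540

For an exponential, median = ln(2)/λ, so λ = ln 2 / 0.654 = 1.05986 per minute.
P(X > 0.5819) = e^(−λ·0.5819) = e^(−0.61673) ≈ 0.540.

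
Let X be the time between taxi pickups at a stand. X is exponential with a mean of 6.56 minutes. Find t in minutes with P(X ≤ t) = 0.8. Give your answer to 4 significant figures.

10.56

The rate is λ = 1/6.56 = 0.152439 per minute.
Set 1 − e^(−λt) = 0.8, so t = −ln(0.2)/λ = 1.6094/0.152439 ≈ 10.5579 minutes.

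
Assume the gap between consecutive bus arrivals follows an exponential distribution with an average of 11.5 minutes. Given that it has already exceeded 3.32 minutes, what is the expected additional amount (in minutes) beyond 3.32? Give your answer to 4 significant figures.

11.50

The rate is λ = 1/11.5 = 0.0869565 per minute.
By memorylessness, the remaining amount past any threshold is again Exp(λ) with mean 1/λ = 11.5 minutes.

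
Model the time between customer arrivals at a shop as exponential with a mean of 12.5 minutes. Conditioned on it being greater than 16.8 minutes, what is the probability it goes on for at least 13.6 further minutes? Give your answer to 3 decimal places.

0.337

The rate is λ = 1/12.5 = 0.08 per minute.
The exponential is memoryless, so the remaining time is again Exp(λ): the condition X > 16.8 is irrelevant.
P(X > 13.6) = e^(−1.088) ≈ 0.337.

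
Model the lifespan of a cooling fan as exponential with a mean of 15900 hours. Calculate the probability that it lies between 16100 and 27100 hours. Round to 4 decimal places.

0.1814

The rate is λ = 1/15900 = 0.0000628931 per hour.
P(16100 < X < 27100) = e^(−λ·16100) − e^(−λ·27100) = 0.36328 − 0.18188 ≈ 0.1814.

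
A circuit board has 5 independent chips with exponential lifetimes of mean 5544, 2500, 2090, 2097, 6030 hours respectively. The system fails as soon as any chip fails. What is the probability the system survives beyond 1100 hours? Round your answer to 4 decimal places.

0.1539

The first failure time is exponential with rate Σλ_i = 1/5544 + 1/2500 + 1/2090 + 1/2097 + 1/6030 = 0.00170155 per hour.
P(min > 1100) = e^(−0.00170155·1100) = e^(−1.8717) ≈ 0.1539.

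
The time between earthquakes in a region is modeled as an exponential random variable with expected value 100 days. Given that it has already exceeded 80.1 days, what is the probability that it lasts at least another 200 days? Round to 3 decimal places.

The rate is λ = 1/100 = 0.01 per day.
The exponential is memoryless, so the remaining time is again Exp(λ): the condition X > 80.1 is irrelevant.
P(X > 200) = e^(−2) ≈ 0.135.

0.135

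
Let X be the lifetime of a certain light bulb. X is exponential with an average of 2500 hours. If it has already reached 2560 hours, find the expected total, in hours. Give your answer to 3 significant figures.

The rate is λ = 1/2500 = 0.0004 per hour.
By memorylessness, E[X | X > 2560] = 2560 + 1/λ = 2560 + 2500 = 5060 hours.

5060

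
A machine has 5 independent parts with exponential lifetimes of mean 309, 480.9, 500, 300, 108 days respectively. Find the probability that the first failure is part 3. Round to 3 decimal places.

0.100

Rates: λ_i = 1/mean_i → 0.00323625, 0.00207943, 0.002, 0.00333333, 0.00925926; Σλ = 0.0199083.
P(part 3 first) = λ_3/Σλ = 0.002/0.0199083 ≈ 0.100.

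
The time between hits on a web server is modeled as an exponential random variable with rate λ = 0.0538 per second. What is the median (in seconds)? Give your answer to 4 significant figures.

12.88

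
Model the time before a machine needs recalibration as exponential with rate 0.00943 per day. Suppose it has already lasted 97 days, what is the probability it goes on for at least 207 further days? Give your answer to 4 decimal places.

0.1420

P(X > s+t | X > s) = e^(−λ(s+t))/e^(−λs) = e^(−λt), independent of s = 97.
P(X > 207) = e^(−1.952) ≈ 0.1420.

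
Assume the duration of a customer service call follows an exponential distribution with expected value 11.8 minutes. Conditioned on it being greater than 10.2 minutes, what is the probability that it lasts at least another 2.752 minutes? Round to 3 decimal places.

The rate is λ = 1/11.8 = 0.0847458 per minute.
P(X > s+t | X > s) = e^(−λ(s+t))/e^(−λs) = e^(−λt), independent of s = 10.2.
P(X > 2.752) = e^(−0.23322) ≈ 0.792.

0.792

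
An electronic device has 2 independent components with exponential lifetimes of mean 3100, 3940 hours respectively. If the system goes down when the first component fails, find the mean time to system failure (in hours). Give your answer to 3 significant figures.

1730

The first failure time is exponential with rate Σλ_i = 1/3100 + 1/3940 = 0.000576388 per hour.
E[min] = 1/Σλ = 1/0.000576388 = 1734.94 hours.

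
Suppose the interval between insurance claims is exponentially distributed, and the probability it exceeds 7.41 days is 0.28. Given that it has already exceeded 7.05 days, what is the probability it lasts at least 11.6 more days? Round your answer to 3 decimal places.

From e^(−λ·7.41) = 0.28, λ = −ln(0.28)/7.41 = 0.17179.
Memoryless: P(X > 7.05+11.6 | X > 7.05) = P(X > 11.6) = e^(−0.17179·11.6) ≈ 0.136.

0.136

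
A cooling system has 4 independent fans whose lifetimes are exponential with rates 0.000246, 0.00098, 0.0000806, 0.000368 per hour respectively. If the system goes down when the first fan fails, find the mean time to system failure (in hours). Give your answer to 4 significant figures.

The time to first failure is exponential with rate Σλ = 0.000246 + 0.00098 + 0.0000806 + 0.000368 = 0.0016746.
E[min] = 1/Σλ = 1/0.0016746 = 597.158 hours.

597.2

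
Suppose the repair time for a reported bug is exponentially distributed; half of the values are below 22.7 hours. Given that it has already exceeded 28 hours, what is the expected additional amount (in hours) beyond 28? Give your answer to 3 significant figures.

32.7

For an exponential, median = ln(2)/λ, so λ = ln 2 / 22.7 = 0.0305351 per hour.
By memorylessness, the remaining amount past any threshold is again Exp(λ) with mean 1/λ = 32.7492 hours.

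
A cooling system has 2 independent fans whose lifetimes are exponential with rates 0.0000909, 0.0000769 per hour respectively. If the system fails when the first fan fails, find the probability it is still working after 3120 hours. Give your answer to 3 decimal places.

0.592

The time to first failure is exponential with rate Σλ = 0.0000909 + 0.0000769 = 0.0001678.
P(min > 3120) = e^(−0.0001678·3120) = e^(−0.52354) ≈ 0.592.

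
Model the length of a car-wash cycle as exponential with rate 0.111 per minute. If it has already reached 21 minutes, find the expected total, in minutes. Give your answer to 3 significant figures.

30.0

By memorylessness, E[X | X > 21] = 21 + 1/λ = 21 + 9.00901 = 30.009 minutes.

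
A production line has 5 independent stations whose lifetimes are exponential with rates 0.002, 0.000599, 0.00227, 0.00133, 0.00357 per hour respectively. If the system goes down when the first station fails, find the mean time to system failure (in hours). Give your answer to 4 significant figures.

The time to first failure is exponential with rate Σλ = 0.002 + 0.000599 + 0.00227 + 0.00133 + 0.00357 = 0.009769.
E[min] = 1/Σλ = 1/0.009769 = 102.365 hours.

102.4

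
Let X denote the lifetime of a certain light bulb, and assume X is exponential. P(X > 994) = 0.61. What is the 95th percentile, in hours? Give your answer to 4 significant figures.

e^(−λ·994) = 0.61 ⇒ λ = −ln(0.61)/994 = 0.00049728.
95th percentile: 1 − e^(−λt) = 0.95, t = −ln(0.05)/λ = 6024.24 hours.

6024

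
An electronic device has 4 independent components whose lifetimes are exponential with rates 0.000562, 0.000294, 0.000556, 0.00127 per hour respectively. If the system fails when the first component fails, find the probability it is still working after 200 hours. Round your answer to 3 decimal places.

The time to first failure is exponential with rate Σλ = 0.000562 + 0.000294 + 0.000556 + 0.00127 = 0.002682.
P(min > 200) = e^(−0.002682·200) = e^(−0.5364) ≈ 0.585.

0.585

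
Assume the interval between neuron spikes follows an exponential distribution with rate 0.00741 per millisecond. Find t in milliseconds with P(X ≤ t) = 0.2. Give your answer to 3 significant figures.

30.1

Set 1 − e^(−λt) = 0.2, so t = −ln(0.8)/λ = 0.22314/0.00741 ≈ 30.1138 milliseconds.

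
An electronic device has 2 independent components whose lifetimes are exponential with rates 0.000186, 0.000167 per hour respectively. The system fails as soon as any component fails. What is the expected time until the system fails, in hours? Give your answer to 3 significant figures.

The time to first failure is exponential with rate Σλ = 0.000186 + 0.000167 = 0.000353.
E[min] = 1/Σλ = 1/0.000353 = 2832.86 hours.

2830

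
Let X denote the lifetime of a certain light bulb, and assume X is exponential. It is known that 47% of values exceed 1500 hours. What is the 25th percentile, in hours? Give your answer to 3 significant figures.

e^(−λ·1500) = 0.47 ⇒ λ = −ln(0.47)/1500 = 0.000503348.
25th percentile: 1 − e^(−λt) = 0.25, t = −ln(0.75)/λ = 571.537 hours.

572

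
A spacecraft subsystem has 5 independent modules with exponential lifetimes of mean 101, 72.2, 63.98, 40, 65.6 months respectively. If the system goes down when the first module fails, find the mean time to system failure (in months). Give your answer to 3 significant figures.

12.6

The first failure time is exponential with rate Σλ_i = 1/101 + 1/72.2 + 1/63.98 + 1/40 + 1/65.6 = 0.0796252 per month.
E[min] = 1/Σλ = 1/0.0796252 = 12.5588 months.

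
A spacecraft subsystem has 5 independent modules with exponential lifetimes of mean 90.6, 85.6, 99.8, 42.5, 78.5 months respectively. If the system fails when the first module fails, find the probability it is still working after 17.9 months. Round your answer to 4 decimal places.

0.2908

The first failure time is exponential with rate Σλ_i = 1/90.6 + 1/85.6 + 1/99.8 + 1/42.5 + 1/78.5 = 0.0690081 per month.
P(min > 17.9) = e^(−0.0690081·17.9) = e^(−1.2352) ≈ 0.2908.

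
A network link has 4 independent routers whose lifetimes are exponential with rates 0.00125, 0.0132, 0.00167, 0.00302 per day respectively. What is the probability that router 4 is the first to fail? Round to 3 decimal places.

The time to first failure is exponential with rate Σλ = 0.00125 + 0.0132 + 0.00167 + 0.00302 = 0.01914.
P(router 4 first) = λ_4/Σλ = 0.00302/0.01914 ≈ 0.158.

0.158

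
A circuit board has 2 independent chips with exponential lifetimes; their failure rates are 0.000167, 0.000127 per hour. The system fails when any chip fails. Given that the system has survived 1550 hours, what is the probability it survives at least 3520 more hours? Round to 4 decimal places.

0.3553

Time to first failure ~ Exp(Σλ) with Σλ = 0.000294.
By memorylessness, P(T > 1550+3520 | T > 1550) = P(T > 3520) = e^(−0.000294·3520) ≈ 0.3553.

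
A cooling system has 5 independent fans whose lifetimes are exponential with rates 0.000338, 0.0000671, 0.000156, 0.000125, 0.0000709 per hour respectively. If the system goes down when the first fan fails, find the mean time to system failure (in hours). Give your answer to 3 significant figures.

1320

The time to first failure is exponential with rate Σλ = 0.000338 + 0.0000671 + 0.000156 + 0.000125 + 0.0000709 = 0.000757.
E[min] = 1/Σλ = 1/0.000757 = 1321 hours.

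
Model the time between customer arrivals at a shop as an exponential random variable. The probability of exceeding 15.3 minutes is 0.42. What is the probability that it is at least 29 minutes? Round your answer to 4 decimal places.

0.1932

e^(−λ·15.3) = 0.42 ⇒ λ = −ln(0.42)/15.3 = 0.0566994.
P(X > 29) = e^(−0.0566994·29) = e^(−1.6443) ≈ 0.1932.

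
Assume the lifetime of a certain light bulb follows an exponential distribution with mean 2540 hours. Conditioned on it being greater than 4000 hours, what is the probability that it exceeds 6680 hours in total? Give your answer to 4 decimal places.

0.3482

The rate is λ = 1/2540 = 0.000393701 per hour.
The exponential is memoryless, so the remaining time is again Exp(λ): the condition X > 4000 is irrelevant.
P(X > 2680) = e^(−1.0551) ≈ 0.3482.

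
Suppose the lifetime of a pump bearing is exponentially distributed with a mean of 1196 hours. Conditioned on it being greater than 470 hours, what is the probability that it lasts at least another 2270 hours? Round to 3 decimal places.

0.150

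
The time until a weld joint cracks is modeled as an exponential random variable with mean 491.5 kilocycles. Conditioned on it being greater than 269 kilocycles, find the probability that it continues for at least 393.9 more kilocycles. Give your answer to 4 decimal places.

The rate is λ = 1/491.5 = 0.00203459 per kilocycle.
P(X > s+t | X > s) = e^(−λ(s+t))/e^(−λs) = e^(−λt), independent of s = 269.
P(X > 393.9) = e^(−0.80142) ≈ 0.4487.

0.4487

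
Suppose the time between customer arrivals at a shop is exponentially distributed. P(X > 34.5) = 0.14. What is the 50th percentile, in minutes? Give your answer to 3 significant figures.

e^(−λ·34.5) = 0.14 ⇒ λ = −ln(0.14)/34.5 = 0.0569888.
50th percentile: 1 − e^(−λt) = 0.5, t = −ln(0.5)/λ = 12.1629 minutes.

12.2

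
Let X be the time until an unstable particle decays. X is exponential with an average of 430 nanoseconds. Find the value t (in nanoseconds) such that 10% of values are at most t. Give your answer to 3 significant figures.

45.3

The rate is λ = 1/430 = 0.00232558 per nanosecond.
Set 1 − e^(−λt) = 0.1, so t = −ln(0.9)/λ = 0.10536/0.00232558 ≈ 45.305 nanoseconds.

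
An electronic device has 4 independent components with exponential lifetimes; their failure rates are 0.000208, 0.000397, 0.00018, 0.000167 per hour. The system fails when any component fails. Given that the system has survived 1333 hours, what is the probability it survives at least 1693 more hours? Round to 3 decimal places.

Time to first failure ~ Exp(Σλ) with Σλ = 0.000952.
By memorylessness, P(T > 1333+1693 | T > 1333) = P(T > 1693) = e^(−0.000952·1693) ≈ 0.200.

0.200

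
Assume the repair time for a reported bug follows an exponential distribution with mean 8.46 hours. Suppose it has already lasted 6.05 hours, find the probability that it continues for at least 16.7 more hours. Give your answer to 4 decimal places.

0.1389

The rate is λ = 1/8.46 = 0.118203 per hour.
By the memoryless property, P(X > 6.05+16.7 | X > 6.05) = P(X > 16.7).
P(X > 16.7) = e^(−1.974) ≈ 0.1389.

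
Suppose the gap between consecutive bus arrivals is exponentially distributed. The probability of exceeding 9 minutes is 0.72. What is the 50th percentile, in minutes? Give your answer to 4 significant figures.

18.99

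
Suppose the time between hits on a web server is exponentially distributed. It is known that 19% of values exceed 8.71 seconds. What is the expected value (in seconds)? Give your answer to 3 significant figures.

e^(−λ·8.71) = 0.19 ⇒ λ = −ln(0.19)/8.71 = 0.190669.
Mean = 1/λ = 5.24468 seconds.

5.24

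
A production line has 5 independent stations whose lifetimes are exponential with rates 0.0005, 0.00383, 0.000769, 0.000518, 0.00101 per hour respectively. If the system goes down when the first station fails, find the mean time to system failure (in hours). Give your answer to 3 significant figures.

The time to first failure is exponential with rate Σλ = 0.0005 + 0.00383 + 0.000769 + 0.000518 + 0.00101 = 0.006627.
E[min] = 1/Σλ = 1/0.006627 = 150.898 hours.

151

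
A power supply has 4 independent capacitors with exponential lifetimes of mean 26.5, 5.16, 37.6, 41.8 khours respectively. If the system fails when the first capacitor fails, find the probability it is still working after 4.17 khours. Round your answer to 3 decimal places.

The first failure time is exponential with rate Σλ_i = 1/26.5 + 1/5.16 + 1/37.6 + 1/41.8 = 0.282053 per khour.
P(min > 4.17) = e^(−0.282053·4.17) = e^(−1.1762) ≈ 0.308.

0.308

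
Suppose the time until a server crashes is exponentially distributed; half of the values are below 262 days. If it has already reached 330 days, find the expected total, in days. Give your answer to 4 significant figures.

708.0

For an exponential, median = ln(2)/λ, so λ = ln 2 / 262 = 0.0026456 per day.
By memorylessness, E[X | X > 330] = 330 + 1/λ = 330 + 377.986 = 707.986 days.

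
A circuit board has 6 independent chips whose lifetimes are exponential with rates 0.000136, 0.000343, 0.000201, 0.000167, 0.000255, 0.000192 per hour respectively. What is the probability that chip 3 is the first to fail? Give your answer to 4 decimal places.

The time to first failure is exponential with rate Σλ = 0.000136 + 0.000343 + 0.000201 + 0.000167 + 0.000255 + 0.000192 = 0.001294.
P(chip 3 first) = λ_3/Σλ = 0.000201/0.001294 ≈ 0.1553.

0.1553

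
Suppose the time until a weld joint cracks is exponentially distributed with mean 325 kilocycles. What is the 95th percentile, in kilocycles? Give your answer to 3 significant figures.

The rate is λ = 1/325 = 0.00307692 per kilocycle.
Set 1 − e^(−λt) = 0.95, so t = −ln(0.05)/λ = 2.9957/0.00307692 ≈ 973.613 kilocycles.

974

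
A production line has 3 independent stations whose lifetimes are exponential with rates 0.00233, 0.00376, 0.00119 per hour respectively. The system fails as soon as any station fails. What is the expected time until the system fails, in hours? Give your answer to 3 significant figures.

The time to first failure is exponential with rate Σλ = 0.00233 + 0.00376 + 0.00119 = 0.00728.
E[min] = 1/Σλ = 1/0.00728 = 137.363 hours.

137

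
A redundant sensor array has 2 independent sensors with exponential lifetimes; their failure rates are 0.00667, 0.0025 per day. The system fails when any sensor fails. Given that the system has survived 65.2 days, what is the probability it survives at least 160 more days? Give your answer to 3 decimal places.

0.231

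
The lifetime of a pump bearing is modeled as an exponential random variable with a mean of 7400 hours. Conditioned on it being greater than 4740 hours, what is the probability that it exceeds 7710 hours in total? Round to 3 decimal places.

The rate is λ = 1/7400 = 0.000135135 per hour.
By the memoryless property, P(X > 4740+2970 | X > 4740) = P(X > 2970).
P(X > 2970) = e^(−0.40135) ≈ 0.669.

0.669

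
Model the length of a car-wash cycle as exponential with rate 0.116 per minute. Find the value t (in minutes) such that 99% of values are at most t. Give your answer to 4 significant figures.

Set 1 − e^(−λt) = 0.99, so t = −ln(0.01)/λ = 4.6052/0.116 ≈ 39.6997 minutes.

39.70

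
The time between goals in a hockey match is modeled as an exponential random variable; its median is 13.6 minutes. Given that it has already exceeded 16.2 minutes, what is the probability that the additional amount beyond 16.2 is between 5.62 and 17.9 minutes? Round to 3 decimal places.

For an exponential, median = ln(2)/λ, so λ = ln 2 / 13.6 = 0.0509667 per minute.
Memoryless: the residual past 16.2 is again Exp(λ).
P(5.62 < residual < 17.9) = e^(−λ·5.62) − e^(−λ·17.9) = 0.75094 − 0.40160 ≈ 0.349.

0.349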